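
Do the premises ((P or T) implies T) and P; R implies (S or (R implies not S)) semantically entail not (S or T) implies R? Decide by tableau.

Yes

Initial set: {(((P or T) implies T) and P); (R implies (S or (R implies not S))); not (not (S or T) implies R)}.
(((P or T) implies T) and P): α-rule — add ((P or T) implies T), P.
not (not (S or T) implies R): α-rule — add not (S or T), not R.
not (S or T): α-rule — add not S, not T.
(R implies (S or (R implies not S))): β-rule — branch into not R  //  (S or (R implies not S)).
  branch 1 (add not R):
    ((P or T) implies T): β-rule — branch into not (P or T)  //  T.
      branch 1.1 (add not (P or T)):
        not (P or T): α-rule — add not P, not T.
        × closes — contains both P and not P.
      branch 1.2 (add T):
        × closes — contains both T and not T.
  branch 2 (add (S or (R implies not S))):
    ((P or T) implies T): β-rule — branch into not (P or T)  //  T.
      branch 2.1 (add not (P or T)):
        not (P or T): α-rule — add not P, not T.
        × closes — contains both P and not P.
      branch 2.2 (add T):
        × closes — contains both T and not T.
All 4 branches close.
Every branch closed, so the premises entail the conclusion.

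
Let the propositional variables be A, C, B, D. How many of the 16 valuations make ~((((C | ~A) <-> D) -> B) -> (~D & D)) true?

12

Initial set: {~((((C | ~A) <-> D) -> B) -> (~D & D))}.
~((((C | ~A) <-> D) -> B) -> (~D & D)): α-rule — add (((C | ~A) <-> D) -> B), ~(~D & D).
(((C | ~A) <-> D) -> B): β-rule — branch into ~((C | ~A) <-> D)  //  B.
  branch 1 (add ~((C | ~A) <-> D)):
    ~(~D & D): β-rule — branch into ~~D  //  ~D.
      branch 1.1 (add ~~D):
        ~((C | ~A) <-> D): β-rule — branch into (C | ~A), ~D  //  ~(C | ~A), D.
          branch 1.1.1 (add (C | ~A), ~D):
            × closes — contains both D and ~D.
          branch 1.1.2 (add ~(C | ~A), D):
            ~(C | ~A): α-rule — add ~C, ~~A.
            ○ open, literals {A=1, C=0, D=1}.
      branch 1.2 (add ~D):
        ~((C | ~A) <-> D): β-rule — branch into (C | ~A), ~D  //  ~(C | ~A), D.
          branch 1.2.1 (add (C | ~A), ~D):
            (C | ~A): β-rule — branch into C  //  ~A.
              branch 1.2.1.1 (add C):
                ○ open, literals {C=1, D=0}.
              branch 1.2.1.2 (add ~A):
                ○ open, literals {A=0, D=0}.
          branch 1.2.2 (add ~(C | ~A), D):
            × closes — contains both D and ~D.
  branch 2 (add B):
    ~(~D & D): β-rule — branch into ~~D  //  ~D.
      branch 2.1 (add ~~D):
        ○ open, literals {B=1, D=1}.
      branch 2.2 (add ~D):
        ○ open, literals {B=1, D=0}.
2 branches closed, 5 open.
Each open branch fixes some atoms; the unmentioned ones are free. Counting distinct full assignments: branch {A=1, C=0, D=1} (B) contributes 2 new; branch {C=1, D=0} (A, B) contributes 4 new; branch {A=0, D=0} (C, B) contributes 2 new; branch {B=1, D=1} (A, C) contributes 3 new; branch {B=1, D=0} (A, C) contributes 1 new. Total: 12.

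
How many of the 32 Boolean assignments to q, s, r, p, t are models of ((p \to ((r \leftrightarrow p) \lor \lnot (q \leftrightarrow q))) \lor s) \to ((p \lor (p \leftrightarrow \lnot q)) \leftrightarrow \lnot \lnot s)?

Initial set: {T (((p \to ((r \leftrightarrow p) \lor \lnot (q \leftrightarrow q))) \lor s) \to ((p \lor (p \leftrightarrow \lnot q)) \leftrightarrow \lnot \lnot s))}.
T (((p \to ((r \leftrightarrow p) \lor \lnot (q \leftrightarrow q))) \lor s) \to ((p \lor (p \leftrightarrow \lnot q)) \leftrightarrow \lnot \lnot s)): β-rule — branch into F ((p \to ((r \leftrightarrow p) \lor \lnot (q \leftrightarrow q))) \lor s)  //  T ((p \lor (p \leftrightarrow \lnot q)) \leftrightarrow \lnot \lnot s).
  branch 1 (add F ((p \to ((r \leftrightarrow p) \lor \lnot (q \leftrightarrow q))) \lor s)):
    F ((p \to ((r \leftrightarrow p) \lor \lnot (q \leftrightarrow q))) \lor s): α-rule — add F (p \to ((r \leftrightarrow p) \lor \lnot (q \leftrightarrow q))), F s.
    F (p \to ((r \leftrightarrow p) \lor \lnot (q \leftrightarrow q))): α-rule — add T p, F ((r \leftrightarrow p) \lor \lnot (q \leftrightarrow q)).
    F ((r \leftrightarrow p) \lor \lnot (q \leftrightarrow q)): α-rule — add F (r \leftrightarrow p), F \lnot (q \leftrightarrow q).
    F (r \leftrightarrow p): β-rule — branch into T r, F p  //  F r, T p.
      branch 1.1 (add T r, F p):
        × closes — contains both p and \lnot p.
      branch 1.2 (add F r, T p):
        F \lnot (q \leftrightarrow q): β-rule — branch into T q, T q  //  F q, F q.
          branch 1.2.1 (add T q, T q):
            ○ open, literals {p=T, q=T, r=F, s=F}.
          branch 1.2.2 (add F q, F q):
            ○ open, literals {p=T, q=F, r=F, s=F}.
  branch 2 (add T ((p \lor (p \leftrightarrow \lnot q)) \leftrightarrow \lnot \lnot s)):
    T ((p \lor (p \leftrightarrow \lnot q)) \leftrightarrow \lnot \lnot s): β-rule — branch into T (p \lor (p \leftrightarrow \lnot q)), T \lnot \lnot s  //  F (p \lor (p \leftrightarrow \lnot q)), F \lnot \lnot s.
      branch 2.1 (add T (p \lor (p \leftrightarrow \lnot q)), T \lnot \lnot s):
        T \lnot \lnot s: drop double negation, giving T s.
        T (p \lor (p \leftrightarrow \lnot q)): β-rule — branch into T p  //  T (p \leftrightarrow \lnot q).
          branch 2.1.1 (add T p):
            ○ open, literals {p=T, s=T}.
          branch 2.1.2 (add T (p \leftrightarrow \lnot q)):
            T (p \leftrightarrow \lnot q): β-rule — branch into T p, T \lnot q  //  F p, F \lnot q.
              branch 2.1.2.1 (add T p, T \lnot q):
                ○ open, literals {p=T, q=F, s=T}.
              branch 2.1.2.2 (add F p, F \lnot q):
                ○ open, literals {p=F, q=T, s=T}.
      branch 2.2 (add F (p \lor (p \leftrightarrow \lnot q)), F \lnot \lnot s):
        F (p \lor (p \leftrightarrow \lnot q)): α-rule — add F p, F (p \leftrightarrow \lnot q).
        F \lnot \lnot s: drop double negation, giving F s.
        F (p \leftrightarrow \lnot q): β-rule — branch into T p, F \lnot q  //  F p, T \lnot q.
          branch 2.2.1 (add T p, F \lnot q):
            × closes — contains both p and \lnot p.
          branch 2.2.2 (add F p, T \lnot q):
            ○ open, literals {p=F, q=F, s=F}.
2 branches closed, 6 open.
Each open branch fixes some atoms; the unmentioned ones are free. Counting distinct full assignments: branch {p=T, q=T, r=F, s=F} (t) contributes 2 new; branch {p=T, q=F, r=F, s=F} (t) contributes 2 new; branch {p=T, s=T} (q, r, t) contributes 8 new; branch {p=T, q=F, s=T} (r, t) contributes 0 new; branch {p=F, q=T, s=T} (r, t) contributes 4 new; branch {p=F, q=F, s=F} (r, t) contributes 4 new. Total: 20.

20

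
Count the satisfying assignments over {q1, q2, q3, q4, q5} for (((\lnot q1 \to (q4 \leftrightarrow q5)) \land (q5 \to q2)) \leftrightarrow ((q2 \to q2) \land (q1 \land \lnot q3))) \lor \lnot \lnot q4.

Initial set: {((((\lnot q1 \to (q4 \leftrightarrow q5)) \land (q5 \to q2)) \leftrightarrow ((q2 \to q2) \land (q1 \land \lnot q3))) \lor \lnot \lnot q4)}.
((((\lnot q1 \to (q4 \leftrightarrow q5)) \land (q5 \to q2)) \leftrightarrow ((q2 \to q2) \land (q1 \land \lnot q3))) \lor \lnot \lnot q4): β-rule — branch into (((\lnot q1 \to (q4 \leftrightarrow q5)) \land (q5 \to q2)) \leftrightarrow ((q2 \to q2) \land (q1 \land \lnot q3)))  //  \lnot \lnot q4.
  branch 1 (add (((\lnot q1 \to (q4 \leftrightarrow q5)) \land (q5 \to q2)) \leftrightarrow ((q2 \to q2) \land (q1 \land \lnot q3)))):
    (((\lnot q1 \to (q4 \leftrightarrow q5)) \land (q5 \to q2)) \leftrightarrow ((q2 \to q2) \land (q1 \land \lnot q3))): β-rule — branch into ((\lnot q1 \to (q4 \leftrightarrow q5)) \land (q5 \to q2)), ((q2 \to q2) \land (q1 \land \lnot q3))  //  \lnot ((\lnot q1 \to (q4 \leftrightarrow q5)) \land (q5 \to q2)), \lnot ((q2 \to q2) \land (q1 \land \lnot q3)).
      branch 1.1 (add ((\lnot q1 \to (q4 \leftrightarrow q5)) \land (q5 \to q2)), ((q2 \to q2) \land (q1 \land \lnot q3))):
        ((\lnot q1 \to (q4 \leftrightarrow q5)) \land (q5 \to q2)): α-rule — add (\lnot q1 \to (q4 \leftrightarrow q5)), (q5 \to q2).
        ((q2 \to q2) \land (q1 \land \lnot q3)): α-rule — add (q2 \to q2), (q1 \land \lnot q3).
        (q1 \land \lnot q3): α-rule — add q1, \lnot q3.
        (\lnot q1 \to (q4 \leftrightarrow q5)): β-rule — branch into \lnot \lnot q1  //  (q4 \leftrightarrow q5).
          branch 1.1.1 (add \lnot \lnot q1):
            (q5 \to q2): β-rule — branch into \lnot q5  //  q2.
              branch 1.1.1.1 (add \lnot q5):
                (q2 \to q2): β-rule — branch into \lnot q2  //  q2.
                  branch 1.1.1.1.1 (add \lnot q2):
                    ○ open, literals {q1=1, q2=0, q3=0, q5=0}.
                  branch 1.1.1.1.2 (add q2):
                    ○ open, literals {q1=1, q2=1, q3=0, q5=0}.
              branch 1.1.1.2 (add q2):
                (q2 \to q2): β-rule — branch into \lnot q2  //  q2.
                  branch 1.1.1.2.1 (add \lnot q2):
                    × closes — contains both q2 and \lnot q2.
                  branch 1.1.1.2.2 (add q2):
                    ○ open, literals {q1=1, q2=1, q3=0}.
          branch 1.1.2 (add (q4 \leftrightarrow q5)):
            (q5 \to q2): β-rule — branch into \lnot q5  //  q2.
              branch 1.1.2.1 (add \lnot q5):
                (q2 \to q2): β-rule — branch into \lnot q2  //  q2.
                  branch 1.1.2.1.1 (add \lnot q2):
                    (q4 \leftrightarrow q5): β-rule — branch into q4, q5  //  \lnot q4, \lnot q5.
                      branch 1.1.2.1.1.1 (add q4, q5):
                        × closes — contains both q5 and \lnot q5.
                      branch 1.1.2.1.1.2 (add \lnot q4, \lnot q5):
                        ○ open, literals {q1=1, q2=0, q3=0, q4=0, q5=0}.
                  branch 1.1.2.1.2 (add q2):
                    (q4 \leftrightarrow q5): β-rule — branch into q4, q5  //  \lnot q4, \lnot q5.
                      branch 1.1.2.1.2.1 (add q4, q5):
                        × closes — contains both q5 and \lnot q5.
                      branch 1.1.2.1.2.2 (add \lnot q4, \lnot q5):
                        ○ open, literals {q1=1, q2=1, q3=0, q4=0, q5=0}.
              branch 1.1.2.2 (add q2):
                (q2 \to q2): β-rule — branch into \lnot q2  //  q2.
                  branch 1.1.2.2.1 (add \lnot q2):
                    × closes — contains both q2 and \lnot q2.
                  branch 1.1.2.2.2 (add q2):
                    (q4 \leftrightarrow q5): β-rule — branch into q4, q5  //  \lnot q4, \lnot q5.
                      branch 1.1.2.2.2.1 (add q4, q5):
                        ○ open, literals {q1=1, q2=1, q3=0, q4=1, q5=1}.
                      branch 1.1.2.2.2.2 (add \lnot q4, \lnot q5):
                        ○ open, literals {q1=1, q2=1, q3=0, q4=0, q5=0}.
      branch 1.2 (add \lnot ((\lnot q1 \to (q4 \leftrightarrow q5)) \land (q5 \to q2)), \lnot ((q2 \to q2) \land (q1 \land \lnot q3))):
        \lnot ((\lnot q1 \to (q4 \leftrightarrow q5)) \land (q5 \to q2)): β-rule — branch into \lnot (\lnot q1 \to (q4 \leftrightarrow q5))  //  \lnot (q5 \to q2).
          branch 1.2.1 (add \lnot (\lnot q1 \to (q4 \leftrightarrow q5))):
            \lnot (\lnot q1 \to (q4 \leftrightarrow q5)): α-rule — add \lnot q1, \lnot (q4 \leftrightarrow q5).
            \lnot ((q2 \to q2) \land (q1 \land \lnot q3)): β-rule — branch into \lnot (q2 \to q2)  //  \lnot (q1 \land \lnot q3).
              branch 1.2.1.1 (add \lnot (q2 \to q2)):
                \lnot (q2 \to q2): α-rule — add q2, \lnot q2.
                × closes — contains both q2 and \lnot q2.
              branch 1.2.1.2 (add \lnot (q1 \land \lnot q3)):
                \lnot (q4 \leftrightarrow q5): β-rule — branch into q4, \lnot q5  //  \lnot q4, q5.
                  branch 1.2.1.2.1 (add q4, \lnot q5):
                    \lnot (q1 \land \lnot q3): β-rule — branch into \lnot q1  //  \lnot \lnot q3.
                      branch 1.2.1.2.1.1 (add \lnot q1):
                        ○ open, literals {q1=0, q4=1, q5=0}.
                      branch 1.2.1.2.1.2 (add \lnot \lnot q3):
                        ○ open, literals {q1=0, q3=1, q4=1, q5=0}.
                  branch 1.2.1.2.2 (add \lnot q4, q5):
                    \lnot (q1 \land \lnot q3): β-rule — branch into \lnot q1  //  \lnot \lnot q3.
                      branch 1.2.1.2.2.1 (add \lnot q1):
                        ○ open, literals {q1=0, q4=0, q5=1}.
                      branch 1.2.1.2.2.2 (add \lnot \lnot q3):
                        ○ open, literals {q1=0, q3=1, q4=0, q5=1}.
          branch 1.2.2 (add \lnot (q5 \to q2)):
            \lnot (q5 \to q2): α-rule — add q5, \lnot q2.
            \lnot ((q2 \to q2) \land (q1 \land \lnot q3)): β-rule — branch into \lnot (q2 \to q2)  //  \lnot (q1 \land \lnot q3).
              branch 1.2.2.1 (add \lnot (q2 \to q2)):
                \lnot (q2 \to q2): α-rule — add q2, \lnot q2.
                × closes — contains both q2 and \lnot q2.
              branch 1.2.2.2 (add \lnot (q1 \land \lnot q3)):
                \lnot (q1 \land \lnot q3): β-rule — branch into \lnot q1  //  \lnot \lnot q3.
                  branch 1.2.2.2.1 (add \lnot q1):
                    ○ open, literals {q1=0, q2=0, q5=1}.
                  branch 1.2.2.2.2 (add \lnot \lnot q3):
                    ○ open, literals {q2=0, q3=1, q5=1}.
  branch 2 (add \lnot \lnot q4):
    \lnot \lnot q4: drop double negation, giving q4.
    ○ open, literals {q4=1}.
6 branches closed, 14 open.
Each open branch fixes some atoms; the unmentioned ones are free. Counting distinct full assignments: branch {q1=1, q2=0, q3=0, q5=0} (q4) contributes 2 new; branch {q1=1, q2=1, q3=0, q5=0} (q4) contributes 2 new; branch {q1=1, q2=1, q3=0} (q4, q5) contributes 2 new; branch {q1=1, q2=0, q3=0, q4=0, q5=0} (none free) contributes 0 new; branch {q1=1, q2=1, q3=0, q4=0, q5=0} (none free) contributes 0 new; branch {q1=1, q2=1, q3=0, q4=1, q5=1} (none free) contributes 0 new; branch {q1=1, q2=1, q3=0, q4=0, q5=0} (none free) contributes 0 new; branch {q1=0, q4=1, q5=0} (q2, q3) contributes 4 new; branch {q1=0, q3=1, q4=1, q5=0} (q2) contributes 0 new; branch {q1=0, q4=0, q5=1} (q2, q3) contributes 4 new; branch {q1=0, q3=1, q4=0, q5=1} (q2) contributes 0 new; branch {q1=0, q2=0, q5=1} (q3, q4) contributes 2 new; branch {q2=0, q3=1, q5=1} (q1, q4) contributes 2 new; branch {q4=1} (q1, q2, q3, q5) contributes 6 new. Total: 24.

24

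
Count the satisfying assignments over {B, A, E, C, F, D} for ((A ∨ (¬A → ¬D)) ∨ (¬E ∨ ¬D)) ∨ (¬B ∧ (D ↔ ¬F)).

Initial set: {(((A ∨ (¬A → ¬D)) ∨ (¬E ∨ ¬D)) ∨ (¬B ∧ (D ↔ ¬F)))}.
(((A ∨ (¬A → ¬D)) ∨ (¬E ∨ ¬D)) ∨ (¬B ∧ (D ↔ ¬F))): β-rule — branch into ((A ∨ (¬A → ¬D)) ∨ (¬E ∨ ¬D))  //  (¬B ∧ (D ↔ ¬F)).
  branch 1 (add ((A ∨ (¬A → ¬D)) ∨ (¬E ∨ ¬D))):
    ((A ∨ (¬A → ¬D)) ∨ (¬E ∨ ¬D)): β-rule — branch into (A ∨ (¬A → ¬D))  //  (¬E ∨ ¬D).
      branch 1.1 (add (A ∨ (¬A → ¬D))):
        (A ∨ (¬A → ¬D)): β-rule — branch into A  //  (¬A → ¬D).
          branch 1.1.1 (add A):
            ○ open, literals {A=T}.
          branch 1.1.2 (add (¬A → ¬D)):
            (¬A → ¬D): β-rule — branch into ¬¬A  //  ¬D.
              branch 1.1.2.1 (add ¬¬A):
                ○ open, literals {A=T}.
              branch 1.1.2.2 (add ¬D):
                ○ open, literals {D=F}.
      branch 1.2 (add (¬E ∨ ¬D)):
        (¬E ∨ ¬D): β-rule — branch into ¬E  //  ¬D.
          branch 1.2.1 (add ¬E):
            ○ open, literals {E=F}.
          branch 1.2.2 (add ¬D):
            ○ open, literals {D=F}.
  branch 2 (add (¬B ∧ (D ↔ ¬F))):
    (¬B ∧ (D ↔ ¬F)): α-rule — add ¬B, (D ↔ ¬F).
    (D ↔ ¬F): β-rule — branch into D, ¬F  //  ¬D, ¬¬F.
      branch 2.1 (add D, ¬F):
        ○ open, literals {B=F, D=T, F=F}.
      branch 2.2 (add ¬D, ¬¬F):
        ○ open, literals {B=F, D=F, F=T}.
0 branches closed, 7 open.
Each open branch fixes some atoms; the unmentioned ones are free. Counting distinct full assignments: branch {A=T} (B, E, C, F, D) contributes 32 new; branch {A=T} (B, E, C, F, D) contributes 0 new; branch {D=F} (B, A, E, C, F) contributes 16 new; branch {E=F} (B, A, C, F, D) contributes 8 new; branch {D=F} (B, A, E, C, F) contributes 0 new; branch {B=F, D=T, F=F} (A, E, C) contributes 2 new; branch {B=F, D=F, F=T} (A, E, C) contributes 0 new. Total: 58.

58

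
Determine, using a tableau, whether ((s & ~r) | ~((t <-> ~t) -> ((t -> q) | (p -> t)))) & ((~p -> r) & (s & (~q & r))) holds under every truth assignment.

Not valid

Assume the negation and expand:
Initial set: {~(((s & ~r) | ~((t <-> ~t) -> ((t -> q) | (p -> t)))) & ((~p -> r) & (s & (~q & r))))}.
~(((s & ~r) | ~((t <-> ~t) -> ((t -> q) | (p -> t)))) & ((~p -> r) & (s & (~q & r)))): β-rule — branch into ~((s & ~r) | ~((t <-> ~t) -> ((t -> q) | (p -> t))))  //  ~((~p -> r) & (s & (~q & r))).
  branch 1 (add ~((s & ~r) | ~((t <-> ~t) -> ((t -> q) | (p -> t))))):
    ~((s & ~r) | ~((t <-> ~t) -> ((t -> q) | (p -> t)))): α-rule — add ~(s & ~r), ~~((t <-> ~t) -> ((t -> q) | (p -> t))).
    ~(s & ~r): β-rule — branch into ~s  //  ~~r.
      branch 1.1 (add ~s):
        ~~((t <-> ~t) -> ((t -> q) | (p -> t))): β-rule — branch into ~(t <-> ~t)  //  ((t -> q) | (p -> t)).
          branch 1.1.1 (add ~(t <-> ~t)):
            ~(t <-> ~t): β-rule — branch into t, ~~t  //  ~t, ~t.
              branch 1.1.1.1 (add t, ~~t):
                ○ open, literals {s=false, t=true}.
              branch 1.1.1.2 (add ~t, ~t):
                ○ open, literals {s=false, t=false}.
          branch 1.1.2 (add ((t -> q) | (p -> t))):
            ((t -> q) | (p -> t)): β-rule — branch into (t -> q)  //  (p -> t).
              branch 1.1.2.1 (add (t -> q)):
                (t -> q): β-rule — branch into ~t  //  q.
                  branch 1.1.2.1.1 (add ~t):
                    ○ open, literals {s=false, t=false}.
                  branch 1.1.2.1.2 (add q):
                    ○ open, literals {q=true, s=false}.
              branch 1.1.2.2 (add (p -> t)):
                (p -> t): β-rule — branch into ~p  //  t.
                  branch 1.1.2.2.1 (add ~p):
                    ○ open, literals {p=false, s=false}.
                  branch 1.1.2.2.2 (add t):
                    ○ open, literals {s=false, t=true}.
      branch 1.2 (add ~~r):
        ~~((t <-> ~t) -> ((t -> q) | (p -> t))): β-rule — branch into ~(t <-> ~t)  //  ((t -> q) | (p -> t)).
          branch 1.2.1 (add ~(t <-> ~t)):
            ~(t <-> ~t): β-rule — branch into t, ~~t  //  ~t, ~t.
              branch 1.2.1.1 (add t, ~~t):
                ○ open, literals {r=true, t=true}.
              branch 1.2.1.2 (add ~t, ~t):
                ○ open, literals {r=true, t=false}.
          branch 1.2.2 (add ((t -> q) | (p -> t))):
            ((t -> q) | (p -> t)): β-rule — branch into (t -> q)  //  (p -> t).
              branch 1.2.2.1 (add (t -> q)):
                (t -> q): β-rule — branch into ~t  //  q.
                  branch 1.2.2.1.1 (add ~t):
                    ○ open, literals {r=true, t=false}.
                  branch 1.2.2.1.2 (add q):
                    ○ open, literals {q=true, r=true}.
              branch 1.2.2.2 (add (p -> t)):
                (p -> t): β-rule — branch into ~p  //  t.
                  branch 1.2.2.2.1 (add ~p):
                    ○ open, literals {p=false, r=true}.
                  branch 1.2.2.2.2 (add t):
                    ○ open, literals {r=true, t=true}.
  branch 2 (add ~((~p -> r) & (s & (~q & r)))):
    ~((~p -> r) & (s & (~q & r))): β-rule — branch into ~(~p -> r)  //  ~(s & (~q & r)).
      branch 2.1 (add ~(~p -> r)):
        ~(~p -> r): α-rule — add ~p, ~r.
        ○ open, literals {p=false, r=false}.
      branch 2.2 (add ~(s & (~q & r))):
        ~(s & (~q & r)): β-rule — branch into ~s  //  ~(~q & r).
          branch 2.2.1 (add ~s):
            ○ open, literals {s=false}.
          branch 2.2.2 (add ~(~q & r)):
            ~(~q & r): β-rule — branch into ~~q  //  ~r.
              branch 2.2.2.1 (add ~~q):
                ○ open, literals {q=true}.
              branch 2.2.2.2 (add ~r):
                ○ open, literals {r=false}.
0 branches closed, 16 open.
An open branch gives a countermodel: s=false, t=true (unmentioned atoms arbitrary); under it the original formula is false.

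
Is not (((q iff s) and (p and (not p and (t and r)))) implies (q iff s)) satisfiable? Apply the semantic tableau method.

Initial set: {T not (((q iff s) and (p and (not p and (t and r)))) implies (q iff s))}.
T not (((q iff s) and (p and (not p and (t and r)))) implies (q iff s)): α-rule — add T ((q iff s) and (p and (not p and (t and r)))), F (q iff s).
T ((q iff s) and (p and (not p and (t and r)))): α-rule — add T (q iff s), T (p and (not p and (t and r))).
T (p and (not p and (t and r))): α-rule — add T p, T (not p and (t and r)).
T (not p and (t and r)): α-rule — add T not p, T (t and r).
× closes — contains both p and not p.
All 1 branch closes.
Every branch closed; the formula is unsatisfiable.

Unsatisfiable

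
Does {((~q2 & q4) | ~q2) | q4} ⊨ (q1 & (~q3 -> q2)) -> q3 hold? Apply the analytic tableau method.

No

Initial set: {T (((~q2 & q4) | ~q2) | q4); F ((q1 & (~q3 -> q2)) -> q3)}.
F ((q1 & (~q3 -> q2)) -> q3): α-rule — add T (q1 & (~q3 -> q2)), F q3.
T (q1 & (~q3 -> q2)): α-rule — add T q1, T (~q3 -> q2).
T (((~q2 & q4) | ~q2) | q4): β-rule — branch into T ((~q2 & q4) | ~q2)  //  T q4.
  branch 1 (add T ((~q2 & q4) | ~q2)):
    T (~q3 -> q2): β-rule — branch into F ~q3  //  T q2.
      branch 1.1 (add F ~q3):
        × closes — contains both q3 and ~q3.
      branch 1.2 (add T q2):
        T ((~q2 & q4) | ~q2): β-rule — branch into T (~q2 & q4)  //  T ~q2.
          branch 1.2.1 (add T (~q2 & q4)):
            T (~q2 & q4): α-rule — add T ~q2, T q4.
            × closes — contains both q2 and ~q2.
          branch 1.2.2 (add T ~q2):
            × closes — contains both q2 and ~q2.
  branch 2 (add T q4):
    T (~q3 -> q2): β-rule — branch into F ~q3  //  T q2.
      branch 2.1 (add F ~q3):
        × closes — contains both q3 and ~q3.
      branch 2.2 (add T q2):
        ○ open, literals {q1=1, q2=1, q3=0, q4=1}.
4 branches closed, 1 open.
An open branch gives a countermodel: q1=1, q2=1, q3=0, q4=1 (unmentioned atoms arbitrary); the premises hold there but the conclusion fails.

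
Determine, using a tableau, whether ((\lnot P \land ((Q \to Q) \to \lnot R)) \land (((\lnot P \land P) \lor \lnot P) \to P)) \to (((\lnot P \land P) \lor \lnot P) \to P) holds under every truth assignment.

Valid

Assume the negation and expand:
Initial set: {\lnot (((\lnot P \land ((Q \to Q) \to \lnot R)) \land (((\lnot P \land P) \lor \lnot P) \to P)) \to (((\lnot P \land P) \lor \lnot P) \to P))}.
\lnot (((\lnot P \land ((Q \to Q) \to \lnot R)) \land (((\lnot P \land P) \lor \lnot P) \to P)) \to (((\lnot P \land P) \lor \lnot P) \to P)): α-rule — add ((\lnot P \land ((Q \to Q) \to \lnot R)) \land (((\lnot P \land P) \lor \lnot P) \to P)), \lnot (((\lnot P \land P) \lor \lnot P) \to P).
((\lnot P \land ((Q \to Q) \to \lnot R)) \land (((\lnot P \land P) \lor \lnot P) \to P)): α-rule — add (\lnot P \land ((Q \to Q) \to \lnot R)), (((\lnot P \land P) \lor \lnot P) \to P).
\lnot (((\lnot P \land P) \lor \lnot P) \to P): α-rule — add ((\lnot P \land P) \lor \lnot P), \lnot P.
(\lnot P \land ((Q \to Q) \to \lnot R)): α-rule — add \lnot P, ((Q \to Q) \to \lnot R).
(((\lnot P \land P) \lor \lnot P) \to P): β-rule — branch into \lnot ((\lnot P \land P) \lor \lnot P)  //  P.
  branch 1 (add \lnot ((\lnot P \land P) \lor \lnot P)):
    \lnot ((\lnot P \land P) \lor \lnot P): α-rule — add \lnot (\lnot P \land P), \lnot \lnot P.
    × closes — contains both P and \lnot P.
  branch 2 (add P):
    × closes — contains both P and \lnot P.
All 2 branches close.
Every branch closed, so the negation is unsatisfiable and the formula is valid.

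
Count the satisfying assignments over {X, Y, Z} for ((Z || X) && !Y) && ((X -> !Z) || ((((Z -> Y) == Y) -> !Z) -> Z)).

3

Initial set: {(((Z || X) && !Y) && ((X -> !Z) || ((((Z -> Y) == Y) -> !Z) -> Z)))}.
(((Z || X) && !Y) && ((X -> !Z) || ((((Z -> Y) == Y) -> !Z) -> Z))): α-rule — add ((Z || X) && !Y), ((X -> !Z) || ((((Z -> Y) == Y) -> !Z) -> Z)).
((Z || X) && !Y): α-rule — add (Z || X), !Y.
((X -> !Z) || ((((Z -> Y) == Y) -> !Z) -> Z)): β-rule — branch into (X -> !Z)  //  ((((Z -> Y) == Y) -> !Z) -> Z).
  branch 1 (add (X -> !Z)):
    (Z || X): β-rule — branch into Z  //  X.
      branch 1.1 (add Z):
        (X -> !Z): β-rule — branch into !X  //  !Z.
          branch 1.1.1 (add !X):
            ○ open, literals {X=false, Y=false, Z=true}.
          branch 1.1.2 (add !Z):
            × closes — contains both Z and !Z.
      branch 1.2 (add X):
        (X -> !Z): β-rule — branch into !X  //  !Z.
          branch 1.2.1 (add !X):
            × closes — contains both X and !X.
          branch 1.2.2 (add !Z):
            ○ open, literals {X=true, Y=false, Z=false}.
  branch 2 (add ((((Z -> Y) == Y) -> !Z) -> Z)):
    (Z || X): β-rule — branch into Z  //  X.
      branch 2.1 (add Z):
        ((((Z -> Y) == Y) -> !Z) -> Z): β-rule — branch into !(((Z -> Y) == Y) -> !Z)  //  Z.
          branch 2.1.1 (add !(((Z -> Y) == Y) -> !Z)):
            !(((Z -> Y) == Y) -> !Z): α-rule — add ((Z -> Y) == Y), !!Z.
            ((Z -> Y) == Y): β-rule — branch into (Z -> Y), Y  //  !(Z -> Y), !Y.
              branch 2.1.1.1 (add (Z -> Y), Y):
                × closes — contains both Y and !Y.
              branch 2.1.1.2 (add !(Z -> Y), !Y):
                !(Z -> Y): α-rule — add Z, !Y.
                ○ open, literals {Y=false, Z=true}.
          branch 2.1.2 (add Z):
            ○ open, literals {Y=false, Z=true}.
      branch 2.2 (add X):
        ((((Z -> Y) == Y) -> !Z) -> Z): β-rule — branch into !(((Z -> Y) == Y) -> !Z)  //  Z.
          branch 2.2.1 (add !(((Z -> Y) == Y) -> !Z)):
            !(((Z -> Y) == Y) -> !Z): α-rule — add ((Z -> Y) == Y), !!Z.
            ((Z -> Y) == Y): β-rule — branch into (Z -> Y), Y  //  !(Z -> Y), !Y.
              branch 2.2.1.1 (add (Z -> Y), Y):
                × closes — contains both Y and !Y.
              branch 2.2.1.2 (add !(Z -> Y), !Y):
                !(Z -> Y): α-rule — add Z, !Y.
                ○ open, literals {X=true, Y=false, Z=true}.
          branch 2.2.2 (add Z):
            ○ open, literals {X=true, Y=false, Z=true}.
4 branches closed, 6 open.
Each open branch fixes some atoms; the unmentioned ones are free. Counting distinct full assignments: branch {X=false, Y=false, Z=true} (none free) contributes 1 new; branch {X=true, Y=false, Z=false} (none free) contributes 1 new; branch {Y=false, Z=true} (X) contributes 1 new; branch {Y=false, Z=true} (X) contributes 0 new; branch {X=true, Y=false, Z=true} (none free) contributes 0 new; branch {X=true, Y=false, Z=true} (none free) contributes 0 new. Total: 3.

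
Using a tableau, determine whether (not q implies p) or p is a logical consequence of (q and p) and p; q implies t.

Yes

Initial set: {((q and p) and p); (q implies t); not ((not q implies p) or p)}.
((q and p) and p): α-rule — add (q and p), p.
not ((not q implies p) or p): α-rule — add not (not q implies p), not p.
× closes — contains both p and not p.
All 1 branch closes.
Every branch closed, so the premises entail the conclusion.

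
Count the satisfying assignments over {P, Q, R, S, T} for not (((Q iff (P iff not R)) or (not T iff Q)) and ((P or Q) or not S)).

Initial set: {not (((Q iff (P iff not R)) or (not T iff Q)) and ((P or Q) or not S))}.
not (((Q iff (P iff not R)) or (not T iff Q)) and ((P or Q) or not S)): β-rule — branch into not ((Q iff (P iff not R)) or (not T iff Q))  //  not ((P or Q) or not S).
  branch 1 (add not ((Q iff (P iff not R)) or (not T iff Q))):
    not ((Q iff (P iff not R)) or (not T iff Q)): α-rule — add not (Q iff (P iff not R)), not (not T iff Q).
    not (Q iff (P iff not R)): β-rule — branch into Q, not (P iff not R)  //  not Q, (P iff not R).
      branch 1.1 (add Q, not (P iff not R)):
        not (not T iff Q): β-rule — branch into not T, not Q  //  not not T, Q.
          branch 1.1.1 (add not T, not Q):
            × closes — contains both Q and not Q.
          branch 1.1.2 (add not not T, Q):
            not (P iff not R): β-rule — branch into P, not not R  //  not P, not R.
              branch 1.1.2.1 (add P, not not R):
                ○ open, literals {P=T, Q=T, R=T, T=T}.
              branch 1.1.2.2 (add not P, not R):
                ○ open, literals {P=F, Q=T, R=F, T=T}.
      branch 1.2 (add not Q, (P iff not R)):
        not (not T iff Q): β-rule — branch into not T, not Q  //  not not T, Q.
          branch 1.2.1 (add not T, not Q):
            (P iff not R): β-rule — branch into P, not R  //  not P, not not R.
              branch 1.2.1.1 (add P, not R):
                ○ open, literals {P=T, Q=F, R=F, T=F}.
              branch 1.2.1.2 (add not P, not not R):
                ○ open, literals {P=F, Q=F, R=T, T=F}.
          branch 1.2.2 (add not not T, Q):
            × closes — contains both Q and not Q.
  branch 2 (add not ((P or Q) or not S)):
    not ((P or Q) or not S): α-rule — add not (P or Q), not not S.
    not (P or Q): α-rule — add not P, not Q.
    ○ open, literals {P=F, Q=F, S=T}.
2 branches closed, 5 open.
Each open branch fixes some atoms; the unmentioned ones are free. Counting distinct full assignments: branch {P=T, Q=T, R=T, T=T} (S) contributes 2 new; branch {P=F, Q=T, R=F, T=T} (S) contributes 2 new; branch {P=T, Q=F, R=F, T=F} (S) contributes 2 new; branch {P=F, Q=F, R=T, T=F} (S) contributes 2 new; branch {P=F, Q=F, S=T} (R, T) contributes 3 new. Total: 11.

11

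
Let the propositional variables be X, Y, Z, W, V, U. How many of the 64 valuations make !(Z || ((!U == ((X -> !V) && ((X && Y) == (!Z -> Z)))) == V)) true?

Initial set: {T !(Z || ((!U == ((X -> !V) && ((X && Y) == (!Z -> Z)))) == V))}.
T !(Z || ((!U == ((X -> !V) && ((X && Y) == (!Z -> Z)))) == V)): α-rule — add F Z, F ((!U == ((X -> !V) && ((X && Y) == (!Z -> Z)))) == V).
F ((!U == ((X -> !V) && ((X && Y) == (!Z -> Z)))) == V): β-rule — branch into T (!U == ((X -> !V) && ((X && Y) == (!Z -> Z)))), F V  //  F (!U == ((X -> !V) && ((X && Y) == (!Z -> Z)))), T V.
  branch 1 (add T (!U == ((X -> !V) && ((X && Y) == (!Z -> Z)))), F V):
    T (!U == ((X -> !V) && ((X && Y) == (!Z -> Z)))): β-rule — branch into T !U, T ((X -> !V) && ((X && Y) == (!Z -> Z)))  //  F !U, F ((X -> !V) && ((X && Y) == (!Z -> Z))).
      branch 1.1 (add T !U, T ((X -> !V) && ((X && Y) == (!Z -> Z)))):
        T ((X -> !V) && ((X && Y) == (!Z -> Z))): α-rule — add T (X -> !V), T ((X && Y) == (!Z -> Z)).
        T (X -> !V): β-rule — branch into F X  //  T !V.
          branch 1.1.1 (add F X):
            T ((X && Y) == (!Z -> Z)): β-rule — branch into T (X && Y), T (!Z -> Z)  //  F (X && Y), F (!Z -> Z).
              branch 1.1.1.1 (add T (X && Y), T (!Z -> Z)):
                T (X && Y): α-rule — add T X, T Y.
                × closes — contains both X and !X.
              branch 1.1.1.2 (add F (X && Y), F (!Z -> Z)):
                F (!Z -> Z): α-rule — add T !Z, F Z.
                F (X && Y): β-rule — branch into F X  //  F Y.
                  branch 1.1.1.2.1 (add F X):
                    ○ open, literals {U=0, V=0, X=0, Z=0}.
                  branch 1.1.1.2.2 (add F Y):
                    ○ open, literals {U=0, V=0, X=0, Y=0, Z=0}.
          branch 1.1.2 (add T !V):
            T ((X && Y) == (!Z -> Z)): β-rule — branch into T (X && Y), T (!Z -> Z)  //  F (X && Y), F (!Z -> Z).
              branch 1.1.2.1 (add T (X && Y), T (!Z -> Z)):
                T (X && Y): α-rule — add T X, T Y.
                T (!Z -> Z): β-rule — branch into F !Z  //  T Z.
                  branch 1.1.2.1.1 (add F !Z):
                    × closes — contains both Z and !Z.
                  branch 1.1.2.1.2 (add T Z):
                    × closes — contains both Z and !Z.
              branch 1.1.2.2 (add F (X && Y), F (!Z -> Z)):
                F (!Z -> Z): α-rule — add T !Z, F Z.
                F (X && Y): β-rule — branch into F X  //  F Y.
                  branch 1.1.2.2.1 (add F X):
                    ○ open, literals {U=0, V=0, X=0, Z=0}.
                  branch 1.1.2.2.2 (add F Y):
                    ○ open, literals {U=0, V=0, Y=0, Z=0}.
      branch 1.2 (add F !U, F ((X -> !V) && ((X && Y) == (!Z -> Z)))):
        F ((X -> !V) && ((X && Y) == (!Z -> Z))): β-rule — branch into F (X -> !V)  //  F ((X && Y) == (!Z -> Z)).
          branch 1.2.1 (add F (X -> !V)):
            F (X -> !V): α-rule — add T X, F !V.
            × closes — contains both V and !V.
          branch 1.2.2 (add F ((X && Y) == (!Z -> Z))):
            F ((X && Y) == (!Z -> Z)): β-rule — branch into T (X && Y), F (!Z -> Z)  //  F (X && Y), T (!Z -> Z).
              branch 1.2.2.1 (add T (X && Y), F (!Z -> Z)):
                T (X && Y): α-rule — add T X, T Y.
                F (!Z -> Z): α-rule — add T !Z, F Z.
                ○ open, literals {U=1, V=0, X=1, Y=1, Z=0}.
              branch 1.2.2.2 (add F (X && Y), T (!Z -> Z)):
                F (X && Y): β-rule — branch into F X  //  F Y.
                  branch 1.2.2.2.1 (add F X):
                    T (!Z -> Z): β-rule — branch into F !Z  //  T Z.
                      branch 1.2.2.2.1.1 (add F !Z):
                        × closes — contains both Z and !Z.
                      branch 1.2.2.2.1.2 (add T Z):
                        × closes — contains both Z and !Z.
                  branch 1.2.2.2.2 (add F Y):
                    T (!Z -> Z): β-rule — branch into F !Z  //  T Z.
                      branch 1.2.2.2.2.1 (add F !Z):
                        × closes — contains both Z and !Z.
                      branch 1.2.2.2.2.2 (add T Z):
                        × closes — contains both Z and !Z.
  branch 2 (add F (!U == ((X -> !V) && ((X && Y) == (!Z -> Z)))), T V):
    F (!U == ((X -> !V) && ((X && Y) == (!Z -> Z)))): β-rule — branch into T !U, F ((X -> !V) && ((X && Y) == (!Z -> Z)))  //  F !U, T ((X -> !V) && ((X && Y) == (!Z -> Z))).
      branch 2.1 (add T !U, F ((X -> !V) && ((X && Y) == (!Z -> Z)))):
        F ((X -> !V) && ((X && Y) == (!Z -> Z))): β-rule — branch into F (X -> !V)  //  F ((X && Y) == (!Z -> Z)).
          branch 2.1.1 (add F (X -> !V)):
            F (X -> !V): α-rule — add T X, F !V.
            ○ open, literals {U=0, V=1, X=1, Z=0}.
          branch 2.1.2 (add F ((X && Y) == (!Z -> Z))):
            F ((X && Y) == (!Z -> Z)): β-rule — branch into T (X && Y), F (!Z -> Z)  //  F (X && Y), T (!Z -> Z).
              branch 2.1.2.1 (add T (X && Y), F (!Z -> Z)):
                T (X && Y): α-rule — add T X, T Y.
                F (!Z -> Z): α-rule — add T !Z, F Z.
                ○ open, literals {U=0, V=1, X=1, Y=1, Z=0}.
              branch 2.1.2.2 (add F (X && Y), T (!Z -> Z)):
                F (X && Y): β-rule — branch into F X  //  F Y.
                  branch 2.1.2.2.1 (add F X):
                    T (!Z -> Z): β-rule — branch into F !Z  //  T Z.
                      branch 2.1.2.2.1.1 (add F !Z):
                        × closes — contains both Z and !Z.
                      branch 2.1.2.2.1.2 (add T Z):
                        × closes — contains both Z and !Z.
                  branch 2.1.2.2.2 (add F Y):
                    T (!Z -> Z): β-rule — branch into F !Z  //  T Z.
                      branch 2.1.2.2.2.1 (add F !Z):
                        × closes — contains both Z and !Z.
                      branch 2.1.2.2.2.2 (add T Z):
                        × closes — contains both Z and !Z.
      branch 2.2 (add F !U, T ((X -> !V) && ((X && Y) == (!Z -> Z)))):
        T ((X -> !V) && ((X && Y) == (!Z -> Z))): α-rule — add T (X -> !V), T ((X && Y) == (!Z -> Z)).
        T (X -> !V): β-rule — branch into F X  //  T !V.
          branch 2.2.1 (add F X):
            T ((X && Y) == (!Z -> Z)): β-rule — branch into T (X && Y), T (!Z -> Z)  //  F (X && Y), F (!Z -> Z).
              branch 2.2.1.1 (add T (X && Y), T (!Z -> Z)):
                T (X && Y): α-rule — add T X, T Y.
                × closes — contains both X and !X.
              branch 2.2.1.2 (add F (X && Y), F (!Z -> Z)):
                F (!Z -> Z): α-rule — add T !Z, F Z.
                F (X && Y): β-rule — branch into F X  //  F Y.
                  branch 2.2.1.2.1 (add F X):
                    ○ open, literals {U=1, V=1, X=0, Z=0}.
                  branch 2.2.1.2.2 (add F Y):
                    ○ open, literals {U=1, V=1, X=0, Y=0, Z=0}.
          branch 2.2.2 (add T !V):
            × closes — contains both V and !V.
14 branches closed, 9 open.
Each open branch fixes some atoms; the unmentioned ones are free. Counting distinct full assignments: branch {U=0, V=0, X=0, Z=0} (Y, W) contributes 4 new; branch {U=0, V=0, X=0, Y=0, Z=0} (W) contributes 0 new; branch {U=0, V=0, X=0, Z=0} (Y, W) contributes 0 new; branch {U=0, V=0, Y=0, Z=0} (X, W) contributes 2 new; branch {U=1, V=0, X=1, Y=1, Z=0} (W) contributes 2 new; branch {U=0, V=1, X=1, Z=0} (Y, W) contributes 4 new; branch {U=0, V=1, X=1, Y=1, Z=0} (W) contributes 0 new; branch {U=1, V=1, X=0, Z=0} (Y, W) contributes 4 new; branch {U=1, V=1, X=0, Y=0, Z=0} (W) contributes 0 new. Total: 16.

16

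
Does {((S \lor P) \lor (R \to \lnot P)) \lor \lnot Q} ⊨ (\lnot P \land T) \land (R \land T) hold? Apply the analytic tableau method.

No

Initial set: {T (((S \lor P) \lor (R \to \lnot P)) \lor \lnot Q); F ((\lnot P \land T) \land (R \land T))}.
T (((S \lor P) \lor (R \to \lnot P)) \lor \lnot Q): β-rule — branch into T ((S \lor P) \lor (R \to \lnot P))  //  T \lnot Q.
  branch 1 (add T ((S \lor P) \lor (R \to \lnot P))):
    F ((\lnot P \land T) \land (R \land T)): β-rule — branch into F (\lnot P \land T)  //  F (R \land T).
      branch 1.1 (add F (\lnot P \land T)):
        T ((S \lor P) \lor (R \to \lnot P)): β-rule — branch into T (S \lor P)  //  T (R \to \lnot P).
          branch 1.1.1 (add T (S \lor P)):
            F (\lnot P \land T): β-rule — branch into F \lnot P  //  F T.
              branch 1.1.1.1 (add F \lnot P):
                T (S \lor P): β-rule — branch into T S  //  T P.
                  branch 1.1.1.1.1 (add T S):
                    ○ open, literals {P=T, S=T}.
                  branch 1.1.1.1.2 (add T P):
                    ○ open, literals {P=T}.
              branch 1.1.1.2 (add F T):
                T (S \lor P): β-rule — branch into T S  //  T P.
                  branch 1.1.1.2.1 (add T S):
                    ○ open, literals {S=T, T=F}.
                  branch 1.1.1.2.2 (add T P):
                    ○ open, literals {P=T, T=F}.
          branch 1.1.2 (add T (R \to \lnot P)):
            F (\lnot P \land T): β-rule — branch into F \lnot P  //  F T.
              branch 1.1.2.1 (add F \lnot P):
                T (R \to \lnot P): β-rule — branch into F R  //  T \lnot P.
                  branch 1.1.2.1.1 (add F R):
                    ○ open, literals {P=T, R=F}.
                  branch 1.1.2.1.2 (add T \lnot P):
                    × closes — contains both P and \lnot P.
              branch 1.1.2.2 (add F T):
                T (R \to \lnot P): β-rule — branch into F R  //  T \lnot P.
                  branch 1.1.2.2.1 (add F R):
                    ○ open, literals {R=F, T=F}.
                  branch 1.1.2.2.2 (add T \lnot P):
                    ○ open, literals {P=F, T=F}.
      branch 1.2 (add F (R \land T)):
        T ((S \lor P) \lor (R \to \lnot P)): β-rule — branch into T (S \lor P)  //  T (R \to \lnot P).
          branch 1.2.1 (add T (S \lor P)):
            F (R \land T): β-rule — branch into F R  //  F T.
              branch 1.2.1.1 (add F R):
                T (S \lor P): β-rule — branch into T S  //  T P.
                  branch 1.2.1.1.1 (add T S):
                    ○ open, literals {R=F, S=T}.
                  branch 1.2.1.1.2 (add T P):
                    ○ open, literals {P=T, R=F}.
              branch 1.2.1.2 (add F T):
                T (S \lor P): β-rule — branch into T S  //  T P.
                  branch 1.2.1.2.1 (add T S):
                    ○ open, literals {S=T, T=F}.
                  branch 1.2.1.2.2 (add T P):
                    ○ open, literals {P=T, T=F}.
          branch 1.2.2 (add T (R \to \lnot P)):
            F (R \land T): β-rule — branch into F R  //  F T.
              branch 1.2.2.1 (add F R):
                T (R \to \lnot P): β-rule — branch into F R  //  T \lnot P.
                  branch 1.2.2.1.1 (add F R):
                    ○ open, literals {R=F}.
                  branch 1.2.2.1.2 (add T \lnot P):
                    ○ open, literals {P=F, R=F}.
              branch 1.2.2.2 (add F T):
                T (R \to \lnot P): β-rule — branch into F R  //  T \lnot P.
                  branch 1.2.2.2.1 (add F R):
                    ○ open, literals {R=F, T=F}.
                  branch 1.2.2.2.2 (add T \lnot P):
                    ○ open, literals {P=F, T=F}.
  branch 2 (add T \lnot Q):
    F ((\lnot P \land T) \land (R \land T)): β-rule — branch into F (\lnot P \land T)  //  F (R \land T).
      branch 2.1 (add F (\lnot P \land T)):
        F (\lnot P \land T): β-rule — branch into F \lnot P  //  F T.
          branch 2.1.1 (add F \lnot P):
            ○ open, literals {P=T, Q=F}.
          branch 2.1.2 (add F T):
            ○ open, literals {Q=F, T=F}.
      branch 2.2 (add F (R \land T)):
        F (R \land T): β-rule — branch into F R  //  F T.
          branch 2.2.1 (add F R):
            ○ open, literals {Q=F, R=F}.
          branch 2.2.2 (add F T):
            ○ open, literals {Q=F, T=F}.
1 branch closed, 19 open.
An open branch gives a countermodel: P=T, S=T (unmentioned atoms arbitrary); the premises hold there but the conclusion fails.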